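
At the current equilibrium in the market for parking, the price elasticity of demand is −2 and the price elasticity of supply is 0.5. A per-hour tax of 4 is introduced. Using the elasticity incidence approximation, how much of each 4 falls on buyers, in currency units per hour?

Incidence ratio: buyers' share ≈ εs / (εs + |εd|) = 0.5 / (0.5 + 2) = 0.2.
So buyers bear ≈ 0.2 × 4 = 0.8; sellers bear 3.2.

Buyers bear ≈ 0.8 per hour.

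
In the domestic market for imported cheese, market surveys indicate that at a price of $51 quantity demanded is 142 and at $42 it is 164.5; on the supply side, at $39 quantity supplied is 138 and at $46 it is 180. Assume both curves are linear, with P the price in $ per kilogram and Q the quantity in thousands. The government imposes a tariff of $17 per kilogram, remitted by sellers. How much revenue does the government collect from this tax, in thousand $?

Demand slope: (164.5 − 142)/(42 − 51) = -2.5, so Qd = 269.5 − 2.5P.
Supply slope: (180 − 138)/(46 − 39) = 6, so Qs = 6P − 96.
Without the tax, 269.5 − 2.5P = 6P − 96 gives 8.5P = 365.5, so P* = $43 and Q* = 162.
With the tax collected from sellers, supply shifts: Qs = 6(P − 17) − 96.
Solving gives Q = 132 with consumers paying $55 and sellers receiving $38 (the $17 wedge).
Revenue = t · Q = 17 · 132 = $2244.

Tax revenue = $2244 thousand.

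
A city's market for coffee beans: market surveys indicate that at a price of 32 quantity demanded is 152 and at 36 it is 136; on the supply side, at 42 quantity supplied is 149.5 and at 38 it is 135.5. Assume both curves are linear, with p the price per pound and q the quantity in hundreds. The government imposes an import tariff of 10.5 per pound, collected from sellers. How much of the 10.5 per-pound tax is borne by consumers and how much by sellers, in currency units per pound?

Consumers bear 4.9 per pound; sellers bear 5.6 per pound.

Demand slope: (136 − 152)/(36 − 32) = -4, so qd = 280 − 4p.
Supply slope: (135.5 − 149.5)/(38 − 42) = 3.5, so qs = 3.5p + 2.5.
Before the tax: set 280 − 4p = 3.5p + 2.5 → p* = 37, q* = 132.
With the tax collected from sellers, supply shifts: qs = 3.5(p − 10.5) + 2.5.
New equilibrium: consumers pay 41.9, sellers receive 31.4, q = 112.4. (Wedge: pb − ps = 10.5.)
Burden on consumers: 4.9; on sellers: 5.6. (They sum to 10.5.)
The less price-elastic side of the market bears the larger share of a per-unit tax.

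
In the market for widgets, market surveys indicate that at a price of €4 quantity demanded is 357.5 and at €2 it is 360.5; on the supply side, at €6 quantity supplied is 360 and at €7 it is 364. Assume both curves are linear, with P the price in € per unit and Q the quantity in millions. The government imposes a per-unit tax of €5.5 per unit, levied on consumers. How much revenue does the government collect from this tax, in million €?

Tax revenue = €1925 million.

Demand slope: (360.5 − 357.5)/(2 − 4) = -1.5, so Qd = 363.5 − 1.5P.
Supply slope: (364 − 360)/(7 − 6) = 4, so Qs = 4P + 336.
Before the tax: set 363.5 − 1.5P = 4P + 336 → P* = €5, Q* = 356.
With the tax collected from consumers, demand (in seller-price terms) shifts: Qd = 363.5 − 1.5(P + 5.5).
New equilibrium: consumers pay €9, suppliers receive €3.5, Q = 350. (Wedge: Pb − Ps = 5.5.)
Revenue = t · Q = 5.5 · 350 = €1925.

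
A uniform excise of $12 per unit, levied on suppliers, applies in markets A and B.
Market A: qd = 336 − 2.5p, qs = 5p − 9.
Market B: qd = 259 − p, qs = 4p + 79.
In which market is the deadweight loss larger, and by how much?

Market A: pre-tax p* = $46, q* = 221; post-tax q = 201; deadweight loss = $120.
Market B: pre-tax p* = $36, q* = 223; post-tax q = 213.4; deadweight loss = $57.6.
Difference: $120 vs $57.6 → market A is larger by $62.4.

Market A, by $62.4.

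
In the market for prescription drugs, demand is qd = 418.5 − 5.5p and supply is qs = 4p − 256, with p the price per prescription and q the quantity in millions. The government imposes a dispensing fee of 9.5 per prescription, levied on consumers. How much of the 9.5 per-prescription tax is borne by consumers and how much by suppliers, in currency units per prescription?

Consumers bear 4 per prescription; suppliers bear 5.5 per prescription.

Without the tax, 418.5 − 5.5p = 4p − 256 gives 9.5p = 674.5, so p* = 71 and q* = 28.
With the tax collected from consumers, demand (in seller-price terms) shifts: qd = 418.5 − 5.5(p + 9.5).
Solving gives q = 6 with consumers paying 75 and suppliers receiving 65.5 (the 9.5 wedge).
Burden on consumers: 4; on suppliers: 5.5. (They sum to 9.5.)
The less price-elastic side of the market bears the larger share of a per-unit tax.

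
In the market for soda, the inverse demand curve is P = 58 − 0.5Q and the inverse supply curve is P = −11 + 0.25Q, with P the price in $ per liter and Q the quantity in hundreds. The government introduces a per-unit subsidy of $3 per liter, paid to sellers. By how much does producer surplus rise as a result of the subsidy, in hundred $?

Producer surplus rises by $94 hundred.

Inverting to Q(P) form: Qd = 116 − 2P; Qs = 4P + 44.
Before the subsidy: set 116 − 2P = 4P + 44 → P* = $12, Q* = 92.
With a per-unit subsidy paid to sellers, each receives P + 3 per unit sold, so supply becomes Qs = 4(P + 3) + 44.
Solving gives Q = 96 with consumers paying $10 and sellers receiving $13 (the $3 wedge).
ΔPS is the trapezoid between Q = 96 and Q = 92 of height $1: ½ · (92 + 96) · 1 = $94.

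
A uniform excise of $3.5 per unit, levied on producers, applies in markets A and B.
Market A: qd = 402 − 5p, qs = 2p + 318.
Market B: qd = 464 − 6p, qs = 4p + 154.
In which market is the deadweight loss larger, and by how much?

Market A: pre-tax p* = $12, q* = 342; post-tax q = 337; deadweight loss = $8.75.
Market B: pre-tax p* = $31, q* = 278; post-tax q = 269.6; deadweight loss = $14.7.
Difference: $8.75 vs $14.7 → market B is larger by $5.95.

Market B, by $5.95.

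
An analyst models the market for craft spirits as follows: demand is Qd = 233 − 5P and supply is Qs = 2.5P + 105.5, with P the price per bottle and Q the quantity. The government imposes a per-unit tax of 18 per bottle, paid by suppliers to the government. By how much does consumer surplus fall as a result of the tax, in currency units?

Before the tax: set 233 − 5P = 2.5P + 105.5 → P* = 17, Q* = 148.
With the tax collected from suppliers, supply shifts: Qs = 2.5(P − 18) + 105.5.
Solving gives Q = 118 with buyers paying 23 and suppliers receiving 5 (the 18 wedge).
ΔCS is the trapezoid between Q = 118 and Q = 148 of height 6: ½ · (148 + 118) · 6 = 798.

Consumer surplus falls by 798.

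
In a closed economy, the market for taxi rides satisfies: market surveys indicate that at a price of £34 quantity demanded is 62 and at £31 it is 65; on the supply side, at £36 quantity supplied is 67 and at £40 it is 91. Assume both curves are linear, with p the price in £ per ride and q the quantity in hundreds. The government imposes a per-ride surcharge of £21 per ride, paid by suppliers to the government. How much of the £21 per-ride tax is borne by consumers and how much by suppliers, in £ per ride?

Consumers bear £18 per ride; suppliers bear £3 per ride.

Demand slope: (65 − 62)/(31 − 34) = -1, so qd = 96 − p.
Supply slope: (91 − 67)/(40 − 36) = 6, so qs = 6p − 149.
Without the tax, 96 − p = 6p − 149 gives 7p = 245, so p* = £35 and q* = 61.
With the tax collected from suppliers, supply shifts: qs = 6(p − 21) − 149.
Solving gives q = 43 with consumers paying £53 and suppliers receiving £32 (the £21 wedge).
Burden on consumers: £18; on suppliers: £3. (They sum to £21.)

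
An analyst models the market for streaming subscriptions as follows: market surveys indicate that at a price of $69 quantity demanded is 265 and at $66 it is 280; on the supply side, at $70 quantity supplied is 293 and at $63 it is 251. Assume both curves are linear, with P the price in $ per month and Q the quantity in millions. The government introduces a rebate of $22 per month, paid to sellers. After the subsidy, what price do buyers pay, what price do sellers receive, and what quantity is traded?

Buyers pay $55; sellers receive $77; quantity = 335.

Demand slope: (280 − 265)/(66 − 69) = -5, so Qd = 610 − 5P.
Supply slope: (251 − 293)/(63 − 70) = 6, so Qs = 6P − 127.
Before the subsidy: set 610 − 5P = 6P − 127 → P* = $67, Q* = 275.
With a per-unit subsidy paid to sellers, each receives P + 22 per unit sold, so supply becomes Qs = 6(P + 22) − 127.
New equilibrium: buyers pay $55, sellers receive $77, Q = 335. (Wedge: Pb − Ps = −22.)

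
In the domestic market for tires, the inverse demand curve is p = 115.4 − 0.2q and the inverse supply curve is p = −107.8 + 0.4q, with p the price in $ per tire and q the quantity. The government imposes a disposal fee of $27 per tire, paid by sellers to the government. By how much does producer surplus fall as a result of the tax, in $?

Inverting to q(p) form: qd = 577 − 5p; qs = 2.5p + 269.5.
Before the tax: set 577 − 5p = 2.5p + 269.5 → p* = $41, q* = 372.
With the tax collected from sellers, supply shifts: qs = 2.5(p − 27) + 269.5.
Solving gives q = 327 with consumers paying $50 and sellers receiving $23 (the $27 wedge).
ΔPS is the trapezoid between Q = 327 and Q = 372 of height $18: ½ · (372 + 327) · 18 = $6291.

Producer surplus falls by $6291.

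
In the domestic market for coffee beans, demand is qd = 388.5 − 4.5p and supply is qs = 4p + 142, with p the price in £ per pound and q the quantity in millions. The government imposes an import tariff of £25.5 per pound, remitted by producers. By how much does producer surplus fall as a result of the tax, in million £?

Without the tax, 388.5 − 4.5p = 4p + 142 gives 8.5p = 246.5, so p* = £29 and q* = 258.
With the tax collected from producers, supply shifts: qs = 4(p − 25.5) + 142.
Solving gives q = 204 with consumers paying £41 and producers receiving £15.5 (the £25.5 wedge).
ΔPS is the trapezoid between Q = 204 and Q = 258 of height £13.5: ½ · (258 + 204) · 13.5 = £3118.5.

Producer surplus falls by £3118.5 million.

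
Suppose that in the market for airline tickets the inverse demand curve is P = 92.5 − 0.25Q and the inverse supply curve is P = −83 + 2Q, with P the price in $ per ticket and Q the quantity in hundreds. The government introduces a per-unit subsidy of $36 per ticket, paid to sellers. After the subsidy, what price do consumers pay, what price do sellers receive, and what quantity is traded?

Consumers pay $69; sellers receive $105; quantity = 94.

Rewrite in direct form: Qd = 370 − 4P and Qs = 0.5P + 41.5.
Before the subsidy: set 370 − 4P = 0.5P + 41.5 → P* = $73, Q* = 78.
With a per-unit subsidy paid to sellers, each receives P + 36 per unit sold, so supply becomes Qs = 0.5(P + 36) + 41.5.
Solving gives Q = 94 with consumers paying $69 and sellers receiving $105 (the $36 wedge).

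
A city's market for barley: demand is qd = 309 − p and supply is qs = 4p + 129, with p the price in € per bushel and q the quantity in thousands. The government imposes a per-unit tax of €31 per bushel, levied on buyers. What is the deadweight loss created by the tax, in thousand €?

Without the tax, 309 − p = 4p + 129 gives 5p = 180, so p* = €36 and q* = 273.
With the tax collected from buyers, demand (in seller-price terms) shifts: qd = 309 − (p + 31).
Solving gives q = 248.2 with buyers paying €60.8 and sellers receiving €29.8 (the €31 wedge).
Quantity falls by |ΔQ| = |273 − 248.2| = 24.8.
DWL = ½ · t · |ΔQ| = ½ · 31 · 24.8 = €384.4.

Deadweight loss = €384.4 thousand.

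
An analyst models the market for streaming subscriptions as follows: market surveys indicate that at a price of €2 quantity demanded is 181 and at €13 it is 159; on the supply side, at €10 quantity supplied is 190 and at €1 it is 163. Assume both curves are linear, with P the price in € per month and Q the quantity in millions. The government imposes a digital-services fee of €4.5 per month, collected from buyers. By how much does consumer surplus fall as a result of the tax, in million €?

Demand slope: (159 − 181)/(13 − 2) = -2, so Qd = 185 − 2P.
Supply slope: (163 − 190)/(1 − 10) = 3, so Qs = 3P + 160.
Without the tax, 185 − 2P = 3P + 160 gives 5P = 25, so P* = €5 and Q* = 175.
With the tax collected from buyers, demand (in seller-price terms) shifts: Qd = 185 − 2(P + 4.5).
New equilibrium: buyers pay €7.7, sellers receive €3.2, Q = 169.6. (Wedge: Pb − Ps = 4.5.)
ΔCS is the trapezoid between Q = 169.6 and Q = 175 of height €2.7: ½ · (175 + 169.6) · 2.7 = €465.21.

Consumer surplus falls by €465.21 million.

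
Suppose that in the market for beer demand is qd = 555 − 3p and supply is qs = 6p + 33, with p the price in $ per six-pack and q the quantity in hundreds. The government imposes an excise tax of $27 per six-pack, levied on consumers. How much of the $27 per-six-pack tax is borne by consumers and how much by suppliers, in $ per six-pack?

Without the tax, 555 − 3p = 6p + 33 gives 9p = 522, so p* = $58 and q* = 381.
With the tax collected from consumers, demand (in seller-price terms) shifts: qd = 555 − 3(p + 27).
Solving gives q = 327 with consumers paying $76 and suppliers receiving $49 (the $27 wedge).
Burden on consumers: $18; on suppliers: $9. (They sum to $27.)

Consumers bear $18 per six-pack; suppliers bear $9 per six-pack.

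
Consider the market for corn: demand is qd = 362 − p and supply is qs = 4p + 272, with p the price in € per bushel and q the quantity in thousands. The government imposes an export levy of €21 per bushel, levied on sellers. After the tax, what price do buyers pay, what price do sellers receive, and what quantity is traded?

Buyers pay €34.8; sellers receive €13.8; quantity = 327.2.

Before the tax: set 362 − p = 4p + 272 → p* = €18, q* = 344.
With the tax collected from sellers, supply shifts: qs = 4(p − 21) + 272.
Solving gives q = 327.2 with buyers paying €34.8 and sellers receiving €13.8 (the €21 wedge).
The less price-elastic side of the market bears the larger share of a per-unit tax.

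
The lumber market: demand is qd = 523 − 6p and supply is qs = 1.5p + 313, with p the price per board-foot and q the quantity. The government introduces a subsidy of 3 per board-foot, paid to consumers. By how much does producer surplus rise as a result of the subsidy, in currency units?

Before the subsidy: set 523 − 6p = 1.5p + 313 → p* = 28, q* = 355.
With a per-unit subsidy paid to consumers, each effectively pays p − 3, so demand becomes qd = 523 − 6(p − 3).
New equilibrium: consumers pay 27.4, producers receive 30.4, q = 358.6. (Wedge: pb − ps = −3.)
ΔPS is the trapezoid between Q = 358.6 and Q = 355 of height 2.4: ½ · (355 + 358.6) · 2.4 = 856.32.

Producer surplus rises by 856.32.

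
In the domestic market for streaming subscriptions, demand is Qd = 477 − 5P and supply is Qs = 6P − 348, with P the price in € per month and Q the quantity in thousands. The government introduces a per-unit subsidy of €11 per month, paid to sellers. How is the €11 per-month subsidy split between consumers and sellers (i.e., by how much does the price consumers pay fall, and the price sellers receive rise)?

Consumers gain €6 per month; sellers gain €5 per month.

Before the subsidy: set 477 − 5P = 6P − 348 → P* = €75, Q* = 102.
With a per-unit subsidy paid to sellers, each receives P + 11 per unit sold, so supply becomes Qs = 6(P + 11) − 348.
Solving gives Q = 132 with consumers paying €69 and sellers receiving €80 (the €11 wedge).
Gain to consumers: €6; to sellers: €5. (They sum to €11.)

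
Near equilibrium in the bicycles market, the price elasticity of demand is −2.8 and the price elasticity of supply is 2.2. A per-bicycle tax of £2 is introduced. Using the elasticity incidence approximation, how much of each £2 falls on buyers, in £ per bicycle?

Incidence ratio: buyers' share ≈ εs / (εs + |εd|) = 2.2 / (2.2 + 2.8) = 0.44.
So buyers bear ≈ 0.44 × £2 = £0.88; sellers bear £1.12.

Buyers bear ≈ £0.88 per bicycle.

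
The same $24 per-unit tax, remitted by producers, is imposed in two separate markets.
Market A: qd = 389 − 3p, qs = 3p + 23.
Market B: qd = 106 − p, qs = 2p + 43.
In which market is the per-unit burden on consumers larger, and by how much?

Market B, by $4.

Market A: pre-tax p* = $61, q* = 206; post-tax q = 170; per-unit burden on consumers = $12.
Market B: pre-tax p* = $21, q* = 85; post-tax q = 69; per-unit burden on consumers = $16.
Difference: $12 vs $16 → market B is larger by $4.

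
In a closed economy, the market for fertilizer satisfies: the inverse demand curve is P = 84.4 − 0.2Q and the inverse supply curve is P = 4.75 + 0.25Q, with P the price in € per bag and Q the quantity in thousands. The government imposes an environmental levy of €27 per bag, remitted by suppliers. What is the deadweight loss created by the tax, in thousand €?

Deadweight loss = €810 thousand.

Inverting to Q(P) form: Qd = 422 − 5P; Qs = 4P − 19.
Without the tax, 422 − 5P = 4P − 19 gives 9P = 441, so P* = €49 and Q* = 177.
With the tax collected from suppliers, supply shifts: Qs = 4(P − 27) − 19.
Solving gives Q = 117 with buyers paying €61 and suppliers receiving €34 (the €27 wedge).
Quantity falls by |ΔQ| = |177 − 117| = 60.
DWL = ½ · t · |ΔQ| = ½ · 27 · 60 = €810.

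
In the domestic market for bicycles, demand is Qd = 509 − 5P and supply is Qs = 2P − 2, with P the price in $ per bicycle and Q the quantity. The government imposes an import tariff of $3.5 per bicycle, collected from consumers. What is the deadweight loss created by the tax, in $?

Before the tax: set 509 − 5P = 2P − 2 → P* = $73, Q* = 144.
With the tax collected from consumers, demand (in seller-price terms) shifts: Qd = 509 − 5(P + 3.5).
Solving gives Q = 139 with consumers paying $74 and producers receiving $70.5 (the $3.5 wedge).
Quantity falls by |ΔQ| = |144 − 139| = 5.
DWL = ½ · t · |ΔQ| = ½ · 3.5 · 5 = $8.75.

Deadweight loss = $8.75.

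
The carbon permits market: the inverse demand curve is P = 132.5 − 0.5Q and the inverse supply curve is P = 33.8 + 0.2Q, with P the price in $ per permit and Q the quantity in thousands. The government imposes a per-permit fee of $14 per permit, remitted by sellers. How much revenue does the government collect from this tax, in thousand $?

Tax revenue = $1694 thousand.

Inverting to Q(P) form: Qd = 265 − 2P; Qs = 5P − 169.
Before the tax: set 265 − 2P = 5P − 169 → P* = $62, Q* = 141.
With the tax collected from sellers, supply shifts: Qs = 5(P − 14) − 169.
New equilibrium: consumers pay $72, sellers receive $58, Q = 121. (Wedge: Pb − Ps = 14.)
Revenue = t · Q = 14 · 121 = $1694.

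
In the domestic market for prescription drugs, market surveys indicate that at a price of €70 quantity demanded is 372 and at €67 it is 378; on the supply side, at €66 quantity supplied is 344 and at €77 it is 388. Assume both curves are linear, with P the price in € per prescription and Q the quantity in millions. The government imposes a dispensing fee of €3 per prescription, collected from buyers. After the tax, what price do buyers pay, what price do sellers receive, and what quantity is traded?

Demand slope: (378 − 372)/(67 − 70) = -2, so Qd = 512 − 2P.
Supply slope: (388 − 344)/(77 − 66) = 4, so Qs = 4P + 80.
Before the tax: set 512 − 2P = 4P + 80 → P* = €72, Q* = 368.
With the tax collected from buyers, demand (in seller-price terms) shifts: Qd = 512 − 2(P + 3).
Solving gives Q = 364 with buyers paying €74 and sellers receiving €71 (the €3 wedge).
The less price-elastic side of the market bears the larger share of a per-unit tax.

Buyers pay €74; sellers receive €71; quantity = 364.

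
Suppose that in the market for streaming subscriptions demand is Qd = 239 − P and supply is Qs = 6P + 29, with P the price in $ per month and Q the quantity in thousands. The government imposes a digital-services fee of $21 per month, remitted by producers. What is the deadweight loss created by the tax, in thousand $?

Deadweight loss = $189 thousand.

Before the tax: set 239 − P = 6P + 29 → P* = $30, Q* = 209.
With the tax collected from producers, supply shifts: Qs = 6(P − 21) + 29.
Solving gives Q = 191 with consumers paying $48 and producers receiving $27 (the $21 wedge).
Quantity falls by |ΔQ| = |209 − 191| = 18.
DWL = ½ · t · |ΔQ| = ½ · 21 · 18 = $189.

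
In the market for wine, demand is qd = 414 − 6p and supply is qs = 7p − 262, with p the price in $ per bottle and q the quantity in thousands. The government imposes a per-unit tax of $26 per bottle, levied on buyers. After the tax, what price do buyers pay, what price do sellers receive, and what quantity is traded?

Buyers pay $66; sellers receive $40; quantity = 18.

Before the tax: set 414 − 6p = 7p − 262 → p* = $52, q* = 102.
With the tax collected from buyers, demand (in seller-price terms) shifts: qd = 414 − 6(p + 26).
Solving gives q = 18 with buyers paying $66 and sellers receiving $40 (the $26 wedge).
The less price-elastic side of the market bears the larger share of a per-unit tax.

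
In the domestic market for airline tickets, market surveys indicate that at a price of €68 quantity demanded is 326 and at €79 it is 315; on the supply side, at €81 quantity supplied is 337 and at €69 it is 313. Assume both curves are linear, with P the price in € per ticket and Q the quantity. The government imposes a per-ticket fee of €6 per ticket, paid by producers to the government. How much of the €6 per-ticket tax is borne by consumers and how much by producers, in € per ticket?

Demand slope: (315 − 326)/(79 − 68) = -1, so Qd = 394 − P.
Supply slope: (313 − 337)/(69 − 81) = 2, so Qs = 2P + 175.
Before the tax: set 394 − P = 2P + 175 → P* = €73, Q* = 321.
With the tax collected from producers, supply shifts: Qs = 2(P − 6) + 175.
Solving gives Q = 317 with consumers paying €77 and producers receiving €71 (the €6 wedge).
Burden on consumers: €4; on producers: €2. (They sum to €6.)
The less price-elastic side of the market bears the larger share of a per-unit tax.

Consumers bear €4 per ticket; producers bear €2 per ticket.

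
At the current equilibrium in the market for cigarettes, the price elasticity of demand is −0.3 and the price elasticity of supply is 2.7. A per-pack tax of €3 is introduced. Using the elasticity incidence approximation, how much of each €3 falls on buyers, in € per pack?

Buyers bear ≈ €2.7 per pack.

Incidence ratio: buyers' share ≈ εs / (εs + |εd|) = 2.7 / (2.7 + 0.3) = 0.9.
So buyers bear ≈ 0.9 × €3 = €2.7; sellers bear €0.3.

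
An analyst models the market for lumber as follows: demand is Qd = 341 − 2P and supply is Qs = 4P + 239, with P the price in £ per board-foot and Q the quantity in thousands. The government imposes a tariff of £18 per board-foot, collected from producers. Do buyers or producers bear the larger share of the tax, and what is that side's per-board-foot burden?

Before the tax: set 341 − 2P = 4P + 239 → P* = £17, Q* = 307.
With the tax collected from producers, supply shifts: Qs = 4(P − 18) + 239.
Solving gives Q = 283 with buyers paying £29 and producers receiving £11 (the £18 wedge).
Per-board-foot burden: buyers £12, producers £6.
Buyers take the larger share because demand is less price-elastic here (demand slope 2 vs supply slope 4).
The less price-elastic side of the market bears the larger share of a per-unit tax.

Buyers bear the larger share: £12 per board-foot.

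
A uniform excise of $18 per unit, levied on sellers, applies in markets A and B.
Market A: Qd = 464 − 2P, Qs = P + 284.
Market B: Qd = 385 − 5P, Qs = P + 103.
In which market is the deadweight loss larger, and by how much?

Market B, by $27.

Market A: pre-tax P* = $60, Q* = 344; post-tax Q = 332; deadweight loss = $108.
Market B: pre-tax P* = $47, Q* = 150; post-tax Q = 135; deadweight loss = $135.
Difference: $108 vs $135 → market B is larger by $27.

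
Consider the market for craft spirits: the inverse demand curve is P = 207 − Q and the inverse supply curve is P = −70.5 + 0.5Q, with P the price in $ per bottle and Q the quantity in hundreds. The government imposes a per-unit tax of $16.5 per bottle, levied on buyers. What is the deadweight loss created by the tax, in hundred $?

Inverting to Q(P) form: Qd = 207 − P; Qs = 2P + 141.
Without the tax, 207 − P = 2P + 141 gives 3P = 66, so P* = $22 and Q* = 185.
With the tax collected from buyers, demand (in seller-price terms) shifts: Qd = 207 − (P + 16.5).
Solving gives Q = 174 with buyers paying $33 and producers receiving $16.5 (the $16.5 wedge).
Quantity falls by |ΔQ| = |185 − 174| = 11.
DWL = ½ · t · |ΔQ| = ½ · 16.5 · 11 = $90.75.

Deadweight loss = $90.75 hundred.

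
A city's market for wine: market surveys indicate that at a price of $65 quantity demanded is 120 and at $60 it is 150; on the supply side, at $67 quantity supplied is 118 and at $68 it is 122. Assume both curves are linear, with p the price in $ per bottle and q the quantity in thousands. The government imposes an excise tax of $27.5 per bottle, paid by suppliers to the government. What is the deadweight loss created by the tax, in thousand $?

Demand slope: (150 − 120)/(60 − 65) = -6, so qd = 510 − 6p.
Supply slope: (122 − 118)/(68 − 67) = 4, so qs = 4p − 150.
Without the tax, 510 − 6p = 4p − 150 gives 10p = 660, so p* = $66 and q* = 114.
With the tax collected from suppliers, supply shifts: qs = 4(p − 27.5) − 150.
New equilibrium: buyers pay $77, suppliers receive $49.5, q = 48. (Wedge: pb − ps = 27.5.)
Quantity falls by |ΔQ| = |114 − 48| = 66.
DWL = ½ · t · |ΔQ| = ½ · 27.5 · 66 = $907.5.

Deadweight loss = $907.5 thousand.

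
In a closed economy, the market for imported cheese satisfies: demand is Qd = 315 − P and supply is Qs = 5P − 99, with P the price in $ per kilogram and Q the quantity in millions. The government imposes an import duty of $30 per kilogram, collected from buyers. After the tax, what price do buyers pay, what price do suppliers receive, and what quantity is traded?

Before the tax: set 315 − P = 5P − 99 → P* = $69, Q* = 246.
With the tax collected from buyers, demand (in seller-price terms) shifts: Qd = 315 − (P + 30).
Solving gives Q = 221 with buyers paying $94 and suppliers receiving $64 (the $30 wedge).
The less price-elastic side of the market bears the larger share of a per-unit tax.

Buyers pay $94; suppliers receive $64; quantity = 221.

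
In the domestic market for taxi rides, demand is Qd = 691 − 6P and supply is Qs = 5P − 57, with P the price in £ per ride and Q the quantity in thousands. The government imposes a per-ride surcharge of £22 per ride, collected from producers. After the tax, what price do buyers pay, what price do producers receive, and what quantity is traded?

Without the tax, 691 − 6P = 5P − 57 gives 11P = 748, so P* = £68 and Q* = 283.
With the tax collected from producers, supply shifts: Qs = 5(P − 22) − 57.
New equilibrium: buyers pay £78, producers receive £56, Q = 223. (Wedge: Pb − Ps = 22.)

Buyers pay £78; producers receive £56; quantity = 223.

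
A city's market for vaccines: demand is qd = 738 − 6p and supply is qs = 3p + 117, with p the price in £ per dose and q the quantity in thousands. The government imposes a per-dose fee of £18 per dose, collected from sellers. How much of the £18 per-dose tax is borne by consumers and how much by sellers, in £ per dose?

Before the tax: set 738 − 6p = 3p + 117 → p* = £69, q* = 324.
With the tax collected from sellers, supply shifts: qs = 3(p − 18) + 117.
New equilibrium: consumers pay £75, sellers receive £57, q = 288. (Wedge: pb − ps = 18.)
Burden on consumers: £6; on sellers: £12. (They sum to £18.)
The less price-elastic side of the market bears the larger share of a per-unit tax.

Consumers bear £6 per dose; sellers bear £12 per dose.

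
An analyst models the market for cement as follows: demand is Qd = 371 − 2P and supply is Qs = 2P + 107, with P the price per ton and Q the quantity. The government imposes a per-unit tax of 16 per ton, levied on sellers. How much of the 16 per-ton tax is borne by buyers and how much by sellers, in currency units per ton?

Buyers bear 8 per ton; sellers bear 8 per ton.

Before the tax: set 371 − 2P = 2P + 107 → P* = 66, Q* = 239.
With the tax collected from sellers, supply shifts: Qs = 2(P − 16) + 107.
Solving gives Q = 223 with buyers paying 74 and sellers receiving 58 (the 16 wedge).
Burden on buyers: 8; on sellers: 8. (They sum to 16.)
The less price-elastic side of the market bears the larger share of a per-unit tax.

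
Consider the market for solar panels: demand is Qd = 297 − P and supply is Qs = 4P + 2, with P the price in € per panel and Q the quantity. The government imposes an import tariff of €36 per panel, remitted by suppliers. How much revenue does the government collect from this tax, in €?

Tax revenue = €7531.2.

Before the tax: set 297 − P = 4P + 2 → P* = €59, Q* = 238.
With the tax collected from suppliers, supply shifts: Qs = 4(P − 36) + 2.
New equilibrium: consumers pay €87.8, suppliers receive €51.8, Q = 209.2. (Wedge: Pb − Ps = 36.)
Revenue = t · Q = 36 · 209.2 = €7531.2.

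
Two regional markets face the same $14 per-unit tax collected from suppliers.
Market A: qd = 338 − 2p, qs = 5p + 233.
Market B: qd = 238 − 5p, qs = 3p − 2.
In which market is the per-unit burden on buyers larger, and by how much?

Market A: pre-tax p* = $15, q* = 308; post-tax q = 288; per-unit burden on buyers = $10.
Market B: pre-tax p* = $30, q* = 88; post-tax q = 61.75; per-unit burden on buyers = $5.25.
Difference: $10 vs $5.25 → market A is larger by $4.75.

Market A, by $4.75.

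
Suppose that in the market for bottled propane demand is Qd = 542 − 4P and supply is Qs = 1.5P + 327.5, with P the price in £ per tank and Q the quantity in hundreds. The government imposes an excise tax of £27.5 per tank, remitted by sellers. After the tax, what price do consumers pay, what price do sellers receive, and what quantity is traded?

Without the tax, 542 − 4P = 1.5P + 327.5 gives 5.5P = 214.5, so P* = £39 and Q* = 386.
With the tax collected from sellers, supply shifts: Qs = 1.5(P − 27.5) + 327.5.
New equilibrium: consumers pay £46.5, sellers receive £19, Q = 356. (Wedge: Pb − Ps = 27.5.)
The less price-elastic side of the market bears the larger share of a per-unit tax.

Consumers pay £46.5; sellers receive £19; quantity = 356.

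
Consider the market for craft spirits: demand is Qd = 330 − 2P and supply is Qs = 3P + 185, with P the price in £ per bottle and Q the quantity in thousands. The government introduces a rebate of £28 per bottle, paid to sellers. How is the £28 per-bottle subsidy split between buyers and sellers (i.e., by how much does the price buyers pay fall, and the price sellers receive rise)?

Buyers gain £16.8 per bottle; sellers gain £11.2 per bottle.

Without the subsidy, 330 − 2P = 3P + 185 gives 5P = 145, so P* = £29 and Q* = 272.
With a per-unit subsidy paid to sellers, each receives P + 28 per unit sold, so supply becomes Qs = 3(P + 28) + 185.
New equilibrium: buyers pay £12.2, sellers receive £40.2, Q = 305.6. (Wedge: Pb − Ps = −28.)
Gain to buyers: £16.8; to sellers: £11.2. (They sum to £28.)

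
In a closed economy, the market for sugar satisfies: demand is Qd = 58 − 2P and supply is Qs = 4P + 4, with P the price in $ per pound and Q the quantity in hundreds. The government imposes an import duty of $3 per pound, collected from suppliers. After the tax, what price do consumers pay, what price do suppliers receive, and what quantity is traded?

Without the tax, 58 − 2P = 4P + 4 gives 6P = 54, so P* = $9 and Q* = 40.
With the tax collected from suppliers, supply shifts: Qs = 4(P − 3) + 4.
Solving gives Q = 36 with consumers paying $11 and suppliers receiving $8 (the $3 wedge).
The less price-elastic side of the market bears the larger share of a per-unit tax.

Consumers pay $11; suppliers receive $8; quantity = 36.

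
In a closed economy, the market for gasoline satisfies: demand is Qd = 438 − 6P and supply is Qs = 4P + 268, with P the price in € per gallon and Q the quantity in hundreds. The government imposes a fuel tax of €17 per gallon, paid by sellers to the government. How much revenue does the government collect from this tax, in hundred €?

Before the tax: set 438 − 6P = 4P + 268 → P* = €17, Q* = 336.
With the tax collected from sellers, supply shifts: Qs = 4(P − 17) + 268.
Solving gives Q = 295.2 with buyers paying €23.8 and sellers receiving €6.8 (the €17 wedge).
Revenue = t · Q = 17 · 295.2 = €5018.4.

Tax revenue = €5018.4 hundred.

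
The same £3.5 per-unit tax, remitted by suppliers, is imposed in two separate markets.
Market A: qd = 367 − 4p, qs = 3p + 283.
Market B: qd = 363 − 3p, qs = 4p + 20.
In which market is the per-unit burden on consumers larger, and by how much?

Market B, by £0.5.

Market A: pre-tax p* = £12, q* = 319; post-tax q = 313; per-unit burden on consumers = £1.5.
Market B: pre-tax p* = £49, q* = 216; post-tax q = 210; per-unit burden on consumers = £2.
Difference: £1.5 vs £2 → market B is larger by £0.5.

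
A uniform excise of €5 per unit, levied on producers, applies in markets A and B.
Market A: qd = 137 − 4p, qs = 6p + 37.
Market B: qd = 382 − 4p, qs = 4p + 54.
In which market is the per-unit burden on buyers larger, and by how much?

Market A, by €0.5.

Market A: pre-tax p* = €10, q* = 97; post-tax q = 85; per-unit burden on buyers = €3.
Market B: pre-tax p* = €41, q* = 218; post-tax q = 208; per-unit burden on buyers = €2.5.
Difference: €3 vs €2.5 → market A is larger by €0.5.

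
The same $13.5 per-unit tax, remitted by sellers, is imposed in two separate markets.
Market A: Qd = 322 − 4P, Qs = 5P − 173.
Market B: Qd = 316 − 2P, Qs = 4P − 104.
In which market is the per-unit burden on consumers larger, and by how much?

Market B, by $1.5.

Market A: pre-tax P* = $55, Q* = 102; post-tax Q = 72; per-unit burden on consumers = $7.5.
Market B: pre-tax P* = $70, Q* = 176; post-tax Q = 158; per-unit burden on consumers = $9.
Difference: $7.5 vs $9 → market B is larger by $1.5.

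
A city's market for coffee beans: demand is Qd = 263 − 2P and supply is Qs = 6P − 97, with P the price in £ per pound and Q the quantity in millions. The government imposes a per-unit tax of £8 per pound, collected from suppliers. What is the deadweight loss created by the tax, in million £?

Without the tax, 263 − 2P = 6P − 97 gives 8P = 360, so P* = £45 and Q* = 173.
With the tax collected from suppliers, supply shifts: Qs = 6(P − 8) − 97.
Solving gives Q = 161 with buyers paying £51 and suppliers receiving £43 (the £8 wedge).
Quantity falls by |ΔQ| = |173 − 161| = 12.
DWL = ½ · t · |ΔQ| = ½ · 8 · 12 = £48.

Deadweight loss = £48 million.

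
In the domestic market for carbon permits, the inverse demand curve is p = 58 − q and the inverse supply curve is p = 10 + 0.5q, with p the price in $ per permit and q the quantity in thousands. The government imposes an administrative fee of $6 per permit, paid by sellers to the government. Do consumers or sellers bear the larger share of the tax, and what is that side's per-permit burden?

Consumers bear the larger share: $4 per permit.

Rewrite in direct form: qd = 58 − p and qs = 2p − 20.
Before the tax: set 58 − p = 2p − 20 → p* = $26, q* = 32.
With the tax collected from sellers, supply shifts: qs = 2(p − 6) − 20.
Solving gives q = 28 with consumers paying $30 and sellers receiving $24 (the $6 wedge).
Per-permit burden: consumers $4, sellers $2.
Consumers take the larger share because demand is less price-elastic here (demand slope 1 vs supply slope 2).
The less price-elastic side of the market bears the larger share of a per-unit tax.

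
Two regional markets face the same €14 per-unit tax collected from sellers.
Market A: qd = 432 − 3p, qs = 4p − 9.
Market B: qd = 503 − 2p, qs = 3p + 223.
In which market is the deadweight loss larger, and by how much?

Market A: pre-tax p* = €63, q* = 243; post-tax q = 219; deadweight loss = €168.
Market B: pre-tax p* = €56, q* = 391; post-tax q = 374.2; deadweight loss = €117.6.
Difference: €168 vs €117.6 → market A is larger by €50.4.

Market A, by €50.4.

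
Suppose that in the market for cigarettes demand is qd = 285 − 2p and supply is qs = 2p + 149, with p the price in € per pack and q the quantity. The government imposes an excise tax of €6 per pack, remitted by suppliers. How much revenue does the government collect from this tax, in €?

Tax revenue = €1266.

Without the tax, 285 − 2p = 2p + 149 gives 4p = 136, so p* = €34 and q* = 217.
With the tax collected from suppliers, supply shifts: qs = 2(p − 6) + 149.
Solving gives q = 211 with buyers paying €37 and suppliers receiving €31 (the €6 wedge).
Revenue = t · Q = 6 · 211 = €1266.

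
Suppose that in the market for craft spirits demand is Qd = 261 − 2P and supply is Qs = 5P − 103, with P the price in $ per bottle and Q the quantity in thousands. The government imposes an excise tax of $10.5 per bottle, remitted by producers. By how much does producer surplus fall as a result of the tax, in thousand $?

Before the tax: set 261 − 2P = 5P − 103 → P* = $52, Q* = 157.
With the tax collected from producers, supply shifts: Qs = 5(P − 10.5) − 103.
Solving gives Q = 142 with consumers paying $59.5 and producers receiving $49 (the $10.5 wedge).
ΔPS is the trapezoid between Q = 142 and Q = 157 of height $3: ½ · (157 + 142) · 3 = $448.5.

Producer surplus falls by $448.5 thousand.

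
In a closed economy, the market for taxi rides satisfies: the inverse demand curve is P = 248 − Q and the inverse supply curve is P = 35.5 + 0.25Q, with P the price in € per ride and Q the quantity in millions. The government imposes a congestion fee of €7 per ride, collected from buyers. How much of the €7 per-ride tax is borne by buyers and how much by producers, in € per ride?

Rewrite in direct form: Qd = 248 − P and Qs = 4P − 142.
Before the tax: set 248 − P = 4P − 142 → P* = €78, Q* = 170.
With the tax collected from buyers, demand (in seller-price terms) shifts: Qd = 248 − (P + 7).
Solving gives Q = 164.4 with buyers paying €83.6 and producers receiving €76.6 (the €7 wedge).
Burden on buyers: €5.6; on producers: €1.4. (They sum to €7.)
The less price-elastic side of the market bears the larger share of a per-unit tax.

Buyers bear €5.6 per ride; producers bear €1.4 per ride.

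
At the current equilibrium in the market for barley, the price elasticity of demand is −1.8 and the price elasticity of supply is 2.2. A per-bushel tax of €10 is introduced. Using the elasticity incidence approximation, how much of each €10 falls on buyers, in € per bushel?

Incidence ratio: buyers' share ≈ εs / (εs + |εd|) = 2.2 / (2.2 + 1.8) = 0.55.
So buyers bear ≈ 0.55 × €10 = €5.5; sellers bear €4.5.

Buyers bear ≈ €5.5 per bushel.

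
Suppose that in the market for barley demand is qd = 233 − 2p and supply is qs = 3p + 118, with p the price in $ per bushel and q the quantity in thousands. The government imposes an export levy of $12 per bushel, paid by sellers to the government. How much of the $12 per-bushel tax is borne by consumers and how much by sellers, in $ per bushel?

Consumers bear $7.2 per bushel; sellers bear $4.8 per bushel.

Before the tax: set 233 − 2p = 3p + 118 → p* = $23, q* = 187.
With the tax collected from sellers, supply shifts: qs = 3(p − 12) + 118.
Solving gives q = 172.6 with consumers paying $30.2 and sellers receiving $18.2 (the $12 wedge).
Burden on consumers: $7.2; on sellers: $4.8. (They sum to $12.)
The less price-elastic side of the market bears the larger share of a per-unit tax.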